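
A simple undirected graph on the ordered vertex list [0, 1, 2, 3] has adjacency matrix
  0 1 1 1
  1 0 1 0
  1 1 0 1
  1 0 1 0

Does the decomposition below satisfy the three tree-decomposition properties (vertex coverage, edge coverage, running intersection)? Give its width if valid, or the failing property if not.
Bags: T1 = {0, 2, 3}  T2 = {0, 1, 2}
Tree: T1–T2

Every vertex of G appears in some bag (union = {0, 1, 2, 3}); every edge is covered by a bag; and for each vertex v the set of bags containing v is connected in the bag tree. The decomposition is therefore valid. The largest bag has 3 vertices, so the width is 2.

Yes; width 2.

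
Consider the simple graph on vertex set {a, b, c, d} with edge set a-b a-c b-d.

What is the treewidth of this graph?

1

A width-1 tree decomposition is:
Bags: B1 = {a, b}  B2 = {b, d}  B3 = {a, c}
Tree: B1–B2, B1–B3
Each bag holds 2 vertices, so the decomposition has width 1, which upper-bounds the treewidth. Any graph with an edge has treewidth ≥ 1, and G has the edge b–a. Therefore the treewidth is 1.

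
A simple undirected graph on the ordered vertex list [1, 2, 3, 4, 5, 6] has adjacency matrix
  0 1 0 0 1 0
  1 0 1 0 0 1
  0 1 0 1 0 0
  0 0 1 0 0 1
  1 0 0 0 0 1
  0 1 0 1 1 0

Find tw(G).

2

A width-2 tree decomposition is:
Bags: B1 = {1, 2, 5}  B2 = {2, 5, 6}  B3 = {2, 3, 6}  B4 = {3, 4, 6}
Tree: B1–B2, B2–B3, B3–B4
Each bag holds 3 vertices, so the decomposition has width 2, which upper-bounds the treewidth. Since 1–5–6–2–1 is a cycle in G, G is not acyclic. Forests are exactly the graphs of treewidth ≤ 1, so tw(G) ≥ 2. The upper and lower bounds meet at 2, so that is the treewidth.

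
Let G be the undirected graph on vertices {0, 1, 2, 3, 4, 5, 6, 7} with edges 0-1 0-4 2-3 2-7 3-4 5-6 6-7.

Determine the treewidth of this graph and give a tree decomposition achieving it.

Every bag has size at most 2, so the width is 2 − 1 = 1 and tw(G) ≤ 1. Since G has at least one edge (e.g. 1–0), it is not an edgeless graph, so tw(G) ≥ 1. The upper and lower bounds meet at 1, so that is the treewidth.

Treewidth 1.
One optimal decomposition is:
Bags: B1 = {0, 1}  B2 = {0, 4}  B3 = {3, 4}  B4 = {2, 3}  B5 = {2, 7}  B6 = {6, 7}  B7 = {5, 6}
Tree: B1–B2, B2–B3, B3–B4, B4–B5, B5–B6, B6–B7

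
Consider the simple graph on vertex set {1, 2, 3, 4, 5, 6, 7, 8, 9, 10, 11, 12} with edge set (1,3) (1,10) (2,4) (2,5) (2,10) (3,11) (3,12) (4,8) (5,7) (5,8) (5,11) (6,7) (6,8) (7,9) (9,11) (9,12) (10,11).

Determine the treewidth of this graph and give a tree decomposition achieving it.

Treewidth 3.
One optimal decomposition is:
Bags: B1 = {1, 3, 10, 12}  B2 = {3, 10, 11, 12}  B3 = {9, 10, 11, 12}  B4 = {2, 9, 10, 11}  B5 = {2, 5, 9, 11}  B6 = {2, 5, 7, 9}  B7 = {2, 4, 5, 7}  B8 = {4, 5, 7, 8}  B9 = {4, 6, 7, 8}
Tree: B1–B2, B2–B3, B3–B4, B4–B5, B5–B6, B6–B7, B7–B8, B8–B9

Each bag holds 4 vertices, so the decomposition has width 3, which upper-bounds the treewidth. For the lower bound: the 4 vertex sets {1,3,12}, {10}, {11}, {2,5,7,9} are disjoint, each induces a connected subgraph, and every pair is joined by at least one edge of G. Contracting each set to a single vertex therefore yields K_{4} as a minor, and since treewidth is minor-monotone, tw(G) ≥ tw(K_{4}) = 3. Therefore the treewidth is 3.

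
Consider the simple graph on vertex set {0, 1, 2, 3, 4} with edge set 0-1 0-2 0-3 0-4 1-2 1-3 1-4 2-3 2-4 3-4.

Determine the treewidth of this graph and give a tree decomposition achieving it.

Treewidth 4.
One such decomposition:
Bags: B1 = {0, 1, 2, 3, 4}
Tree: (single bag)

With just one bag of size 5, the width is 5 − 1 = 4, so tw(G) ≤ 4. Conversely, {0, 1, 2, 3, 4} is a clique of size 5, and the vertices of any clique must share a bag in every tree decomposition; so some bag has ≥ 5 vertices and tw(G) ≥ 4. The upper and lower bounds meet at 4, so that is the treewidth.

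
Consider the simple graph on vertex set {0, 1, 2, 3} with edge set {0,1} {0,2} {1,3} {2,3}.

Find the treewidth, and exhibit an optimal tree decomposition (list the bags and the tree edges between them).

Treewidth 2.
One optimal decomposition is:
Bags: B1 = {0, 1, 2}  B2 = {1, 2, 3}
Tree: B1–B2

Every bag has size at most 3, so the width is 3 − 1 = 2 and tw(G) ≤ 2. The edges 2–0–1–3–2 form a cycle, so G is not a tree and its treewidth is at least 2. The upper and lower bounds meet at 2, so that is the treewidth.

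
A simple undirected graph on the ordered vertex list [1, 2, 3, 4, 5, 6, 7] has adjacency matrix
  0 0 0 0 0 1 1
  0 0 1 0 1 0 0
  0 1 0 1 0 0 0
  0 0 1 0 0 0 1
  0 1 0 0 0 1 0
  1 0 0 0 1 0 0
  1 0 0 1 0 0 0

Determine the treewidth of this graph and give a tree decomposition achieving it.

Treewidth 2.
One such decomposition:
Bags: B1 = {2, 5, 6}  B2 = {2, 3, 6}  B3 = {3, 4, 6}  B4 = {4, 6, 7}  B5 = {1, 6, 7}
Tree: B1–B2, B2–B3, B3–B4, B4–B5

The largest bag has 3 vertices, giving width 2; this decomposition certifies tw(G) ≤ 2. Since 6–5–2–3–4–7–1–6 is a cycle in G, G is not acyclic. Forests are exactly the graphs of treewidth ≤ 1, so tw(G) ≥ 2. Combining the bounds, tw(G) = 2.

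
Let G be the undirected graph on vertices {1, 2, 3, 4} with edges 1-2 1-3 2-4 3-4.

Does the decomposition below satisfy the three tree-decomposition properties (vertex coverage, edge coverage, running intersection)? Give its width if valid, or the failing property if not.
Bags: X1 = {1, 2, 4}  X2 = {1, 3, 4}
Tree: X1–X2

Yes; width 2.

Every vertex of G appears in some bag (union = {1, 2, 3, 4}); every edge is covered by a bag; and for each vertex v the set of bags containing v is connected in the bag tree. The decomposition is therefore valid. The largest bag has 3 vertices, so the width is 2.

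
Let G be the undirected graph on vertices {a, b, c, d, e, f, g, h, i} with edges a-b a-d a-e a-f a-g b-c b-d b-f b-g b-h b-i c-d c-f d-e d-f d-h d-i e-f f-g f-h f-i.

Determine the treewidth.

3

A width-3 tree decomposition is:
Bags: B1 = {b, d, f, i}  B2 = {a, b, d, f}  B3 = {a, b, f, g}  B4 = {b, d, f, h}  B5 = {a, d, e, f}  B6 = {b, c, d, f}
Tree: B1–B2, B2–B3, B2–B4, B2–B5, B2–B6
Each bag holds 4 vertices, so the decomposition has width 3, which upper-bounds the treewidth. Conversely, {a, d, e, f} is a clique of size 4, and the vertices of any clique must share a bag in every tree decomposition; so some bag has ≥ 4 vertices and tw(G) ≥ 3. The upper and lower bounds meet at 3, so that is the treewidth.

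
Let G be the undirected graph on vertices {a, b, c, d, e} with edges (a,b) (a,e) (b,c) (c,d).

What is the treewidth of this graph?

1

A width-1 tree decomposition is:
Bags: B1 = {c, d}  B2 = {b, c}  B3 = {a, b}  B4 = {a, e}
Tree: B1–B2, B2–B3, B3–B4
Each bag holds 2 vertices, so the decomposition has width 1, which upper-bounds the treewidth. Any graph with an edge has treewidth ≥ 1, and G has the edge d–c. Therefore the treewidth is 1.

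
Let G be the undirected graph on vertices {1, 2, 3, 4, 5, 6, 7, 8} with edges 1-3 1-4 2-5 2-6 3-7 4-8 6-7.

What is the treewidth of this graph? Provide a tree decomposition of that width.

Every bag has size at most 2, so the width is 2 − 1 = 1 and tw(G) ≤ 1. Since G has at least one edge (e.g. 5–2), it is not an edgeless graph, so tw(G) ≥ 1. Therefore the treewidth is 1.

Treewidth 1.
One such decomposition:
Bags: B1 = {2, 5}  B2 = {2, 6}  B3 = {6, 7}  B4 = {3, 7}  B5 = {1, 3}  B6 = {1, 4}  B7 = {4, 8}
Tree: B1–B2, B2–B3, B3–B4, B4–B5, B5–B6, B6–B7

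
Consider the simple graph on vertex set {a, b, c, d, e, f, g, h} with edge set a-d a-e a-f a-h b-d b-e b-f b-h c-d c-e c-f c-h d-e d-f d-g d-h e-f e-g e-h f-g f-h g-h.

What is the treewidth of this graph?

A width-4 tree decomposition is:
Bags: B1 = {c, d, e, f, h}  B2 = {a, d, e, f, h}  B3 = {d, e, f, g, h}  B4 = {b, d, e, f, h}
Tree: B1–B2, B2–B3, B2–B4
Every bag has size at most 5, so the width is 5 − 1 = 4 and tw(G) ≤ 4. For the lower bound, the 5 vertices {d, e, f, g, h} are pairwise adjacent, and any tree decomposition puts a clique entirely inside one bag — forcing width ≥ 4. Hence tw(G) = 4 exactly.

4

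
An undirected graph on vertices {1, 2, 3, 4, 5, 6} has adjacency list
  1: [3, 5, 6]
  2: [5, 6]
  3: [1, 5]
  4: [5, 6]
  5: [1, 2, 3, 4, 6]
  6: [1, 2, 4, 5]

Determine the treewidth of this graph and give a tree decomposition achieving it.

Treewidth 2.
One optimal decomposition is:
Bags: B1 = {2, 5, 6}  B2 = {1, 5, 6}  B3 = {4, 5, 6}  B4 = {1, 3, 5}
Tree: B1–B2, B1–B3, B2–B4

Every bag has size at most 3, so the width is 3 − 1 = 2 and tw(G) ≤ 2. For the lower bound, the 3 vertices {1, 3, 5} are pairwise adjacent, and any tree decomposition puts a clique entirely inside one bag — forcing width ≥ 2. Combining the bounds, tw(G) = 2.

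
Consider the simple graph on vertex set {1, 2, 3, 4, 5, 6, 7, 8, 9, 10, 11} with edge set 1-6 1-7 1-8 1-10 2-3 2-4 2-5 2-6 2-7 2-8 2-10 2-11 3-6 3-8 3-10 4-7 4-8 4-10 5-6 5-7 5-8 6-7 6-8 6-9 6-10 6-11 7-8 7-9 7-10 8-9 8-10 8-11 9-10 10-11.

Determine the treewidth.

4

A width-4 tree decomposition is:
Bags: B1 = {2, 6, 7, 8, 10}  B2 = {6, 7, 8, 9, 10}  B3 = {1, 6, 7, 8, 10}  B4 = {2, 3, 6, 8, 10}  B5 = {2, 5, 6, 7, 8}  B6 = {2, 6, 8, 10, 11}  B7 = {2, 4, 7, 8, 10}
Tree: B1–B2, B1–B3, B1–B4, B1–B5, B4–B6, B1–B7
Every bag has size at most 5, so the width is 5 − 1 = 4 and tw(G) ≤ 4. Conversely, {2, 4, 7, 8, 10} is a clique of size 5, and the vertices of any clique must share a bag in every tree decomposition; so some bag has ≥ 5 vertices and tw(G) ≥ 4. The upper and lower bounds meet at 4, so that is the treewidth.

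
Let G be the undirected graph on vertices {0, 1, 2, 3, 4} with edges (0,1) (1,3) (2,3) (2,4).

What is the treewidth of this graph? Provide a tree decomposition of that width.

Treewidth 1.
One optimal decomposition is:
Bags: B1 = {0, 1}  B2 = {1, 3}  B3 = {2, 3}  B4 = {2, 4}
Tree: B1–B2, B2–B3, B3–B4

Each bag holds 2 vertices, so the decomposition has width 1, which upper-bounds the treewidth. G has an edge, so its treewidth is at least 1. Therefore the treewidth is 1.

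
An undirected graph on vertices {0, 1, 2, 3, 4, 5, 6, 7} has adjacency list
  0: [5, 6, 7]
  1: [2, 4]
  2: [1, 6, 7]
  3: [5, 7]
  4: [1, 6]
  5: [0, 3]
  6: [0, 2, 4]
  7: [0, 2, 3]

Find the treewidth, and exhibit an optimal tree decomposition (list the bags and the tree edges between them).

The largest bag has 3 vertices, giving width 2; this decomposition certifies tw(G) ≤ 2. Since 1–4–6–2–1 is a cycle in G, G is not acyclic. Forests are exactly the graphs of treewidth ≤ 1, so tw(G) ≥ 2. Therefore the treewidth is 2.

Treewidth 2.
One optimal decomposition is:
Bags: B1 = {1, 2, 4}  B2 = {2, 4, 6}  B3 = {2, 6, 7}  B4 = {0, 6, 7}  B5 = {0, 3, 7}  B6 = {0, 3, 5}
Tree: B1–B2, B2–B3, B3–B4, B4–B5, B5–B6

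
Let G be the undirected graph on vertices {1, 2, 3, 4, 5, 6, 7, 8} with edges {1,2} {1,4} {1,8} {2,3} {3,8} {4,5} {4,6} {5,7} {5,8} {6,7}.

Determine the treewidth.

2

A width-2 tree decomposition is:
Bags: B1 = {4, 6, 7}  B2 = {4, 5, 7}  B3 = {1, 4, 5}  B4 = {1, 5, 8}  B5 = {1, 2, 8}  B6 = {2, 3, 8}
Tree: B1–B2, B2–B3, B3–B4, B4–B5, B5–B6
Every bag has size at most 3, so the width is 3 − 1 = 2 and tw(G) ≤ 2. For the lower bound, G contains the cycle 6–7–5–4–6, so G is not a forest; only forests have treewidth ≤ 1, hence tw(G) ≥ 2. Combining the bounds, tw(G) = 2.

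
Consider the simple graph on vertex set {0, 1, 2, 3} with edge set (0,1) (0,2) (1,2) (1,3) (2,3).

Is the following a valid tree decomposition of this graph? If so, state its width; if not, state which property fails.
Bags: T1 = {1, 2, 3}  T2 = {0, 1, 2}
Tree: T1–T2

Checking the three conditions: (i) the bags cover all of {0, 1, 2, 3}; (ii) for each edge, some bag contains both endpoints; (iii) the bags containing any fixed vertex form a subtree. All hold, so the decomposition is valid with width 3 − 1 = 2.

Yes; width 2.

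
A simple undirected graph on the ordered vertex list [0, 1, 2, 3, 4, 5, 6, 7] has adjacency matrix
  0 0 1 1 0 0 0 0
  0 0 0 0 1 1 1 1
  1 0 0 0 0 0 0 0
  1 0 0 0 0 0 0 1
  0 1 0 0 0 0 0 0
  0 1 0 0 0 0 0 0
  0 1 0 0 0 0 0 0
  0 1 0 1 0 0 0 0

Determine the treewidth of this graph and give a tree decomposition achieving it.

Treewidth 1.
One such decomposition:
Bags: B1 = {1, 4}  B2 = {1, 6}  B3 = {1, 7}  B4 = {3, 7}  B5 = {1, 5}  B6 = {0, 3}  B7 = {0, 2}
Tree: B1–B2, B2–B3, B3–B4, B3–B5, B4–B6, B6–B7

Every bag has size at most 2, so the width is 2 − 1 = 1 and tw(G) ≤ 1. Since G has at least one edge (e.g. 1–4), it is not an edgeless graph, so tw(G) ≥ 1. Therefore the treewidth is 1.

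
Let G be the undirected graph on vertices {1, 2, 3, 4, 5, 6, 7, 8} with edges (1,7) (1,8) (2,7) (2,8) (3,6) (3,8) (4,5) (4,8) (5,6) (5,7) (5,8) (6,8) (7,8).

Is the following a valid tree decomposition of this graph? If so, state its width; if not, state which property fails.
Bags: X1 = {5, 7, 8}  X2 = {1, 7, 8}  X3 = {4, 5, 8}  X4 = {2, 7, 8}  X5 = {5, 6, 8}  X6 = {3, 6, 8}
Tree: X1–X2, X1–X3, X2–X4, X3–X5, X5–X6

Yes; width 2.

Vertex coverage: the bags together contain {1, 2, 3, 4, 5, 6, 7, 8}, the full vertex set. Edge coverage: each edge of G has both endpoints in at least one bag. Running intersection: for every vertex, the bags containing it form a connected subtree. All three properties hold, so this is a valid tree decomposition of width max|bag| − 1 = 2, and hence tw(G) ≤ 2.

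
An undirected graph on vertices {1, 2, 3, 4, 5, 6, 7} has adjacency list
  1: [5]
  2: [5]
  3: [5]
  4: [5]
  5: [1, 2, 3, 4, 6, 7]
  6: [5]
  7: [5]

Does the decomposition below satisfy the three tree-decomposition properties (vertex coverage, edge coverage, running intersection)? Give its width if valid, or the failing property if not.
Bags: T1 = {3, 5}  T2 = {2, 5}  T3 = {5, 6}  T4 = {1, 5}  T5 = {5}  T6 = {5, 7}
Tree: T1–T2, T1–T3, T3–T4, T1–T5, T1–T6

A tree decomposition must satisfy three properties: every vertex lies in some bag; for every edge, both endpoints lie together in some bag; and for every vertex, the bags containing it form a connected subtree. Here vertex 4 appears in no bag, so the decomposition is invalid.

No — vertex 4 appears in no bag.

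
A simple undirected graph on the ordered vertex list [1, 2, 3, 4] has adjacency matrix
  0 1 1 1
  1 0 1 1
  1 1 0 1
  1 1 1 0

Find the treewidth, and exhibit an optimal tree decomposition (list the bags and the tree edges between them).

With just one bag of size 4, the width is 4 − 1 = 3, so tw(G) ≤ 3. For the lower bound, the 4 vertices {1, 2, 3, 4} are pairwise adjacent, and any tree decomposition puts a clique entirely inside one bag — forcing width ≥ 3. The upper and lower bounds meet at 3, so that is the treewidth.

Treewidth 3.
Bags: B1 = {1, 2, 3, 4}
Tree: (single bag)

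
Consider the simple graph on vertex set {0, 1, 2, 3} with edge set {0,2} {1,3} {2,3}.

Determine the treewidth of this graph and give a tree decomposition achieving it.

The largest bag has 2 vertices, giving width 1; this decomposition certifies tw(G) ≤ 1. Since G has at least one edge (e.g. 0–2), it is not an edgeless graph, so tw(G) ≥ 1. The upper and lower bounds meet at 1, so that is the treewidth.

Treewidth 1.
Bags: B1 = {0, 2}  B2 = {2, 3}  B3 = {1, 3}
Tree: B1–B2, B2–B3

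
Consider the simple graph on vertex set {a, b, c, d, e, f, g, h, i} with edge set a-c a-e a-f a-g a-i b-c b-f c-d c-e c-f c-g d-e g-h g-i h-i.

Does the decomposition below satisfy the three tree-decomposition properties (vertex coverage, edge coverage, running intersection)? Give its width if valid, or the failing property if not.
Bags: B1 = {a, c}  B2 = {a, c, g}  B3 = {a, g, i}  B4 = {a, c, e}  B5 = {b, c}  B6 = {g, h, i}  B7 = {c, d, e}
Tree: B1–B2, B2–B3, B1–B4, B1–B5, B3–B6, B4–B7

A tree decomposition must satisfy three properties: every vertex lies in some bag; for every edge, both endpoints lie together in some bag; and for every vertex, the bags containing it form a connected subtree. Here vertex f appears in no bag, so the decomposition is invalid.

No — vertex f appears in no bag.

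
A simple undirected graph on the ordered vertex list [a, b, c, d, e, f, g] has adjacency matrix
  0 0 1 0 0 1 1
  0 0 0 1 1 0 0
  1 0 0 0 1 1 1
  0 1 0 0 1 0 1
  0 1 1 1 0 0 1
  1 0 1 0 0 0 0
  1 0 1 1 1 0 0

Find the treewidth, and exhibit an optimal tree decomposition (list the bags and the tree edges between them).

Every bag has size at most 3, so the width is 3 − 1 = 2 and tw(G) ≤ 2. On the other hand G contains the 3-clique {d, e, g}. A clique must lie in a single bag of any decomposition, so no decomposition can have width below 2. Therefore the treewidth is 2.

Treewidth 2.
One optimal decomposition is:
Bags: B1 = {c, e, g}  B2 = {a, c, g}  B3 = {d, e, g}  B4 = {a, c, f}  B5 = {b, d, e}
Tree: B1–B2, B1–B3, B2–B4, B3–B5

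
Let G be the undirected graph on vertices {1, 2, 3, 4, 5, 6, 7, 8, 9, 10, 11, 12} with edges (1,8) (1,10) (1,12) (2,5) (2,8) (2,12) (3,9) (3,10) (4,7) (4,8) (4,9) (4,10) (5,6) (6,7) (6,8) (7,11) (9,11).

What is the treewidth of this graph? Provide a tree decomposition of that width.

Each bag holds 4 vertices, so the decomposition has width 3, which upper-bounds the treewidth. For the lower bound: the 4 vertex sets {2,5,12}, {1}, {8}, {4,6,7,10} are disjoint, each induces a connected subgraph, and every pair is joined by at least one edge of G. Contracting each set to a single vertex therefore yields K_{4} as a minor, and since treewidth is minor-monotone, tw(G) ≥ tw(K_{4}) = 3. The upper and lower bounds meet at 3, so that is the treewidth.

Treewidth 3.
Bags: B1 = {1, 2, 5, 12}  B2 = {1, 2, 5, 8}  B3 = {1, 5, 6, 8}  B4 = {1, 6, 8, 10}  B5 = {4, 6, 8, 10}  B6 = {4, 6, 7, 10}  B7 = {3, 4, 7, 10}  B8 = {3, 4, 7, 9}  B9 = {3, 7, 9, 11}
Tree: B1–B2, B2–B3, B3–B4, B4–B5, B5–B6, B6–B7, B7–B8, B8–B9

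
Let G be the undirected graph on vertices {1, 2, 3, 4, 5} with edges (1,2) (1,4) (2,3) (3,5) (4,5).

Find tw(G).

2

A width-2 tree decomposition is:
Bags: B1 = {1, 2, 4}  B2 = {2, 4, 5}  B3 = {2, 3, 5}
Tree: B1–B2, B2–B3
Every bag has size at most 3, so the width is 3 − 1 = 2 and tw(G) ≤ 2. The edges 2–1–4–5–3–2 form a cycle, so G is not a tree and its treewidth is at least 2. Hence tw(G) = 2 exactly.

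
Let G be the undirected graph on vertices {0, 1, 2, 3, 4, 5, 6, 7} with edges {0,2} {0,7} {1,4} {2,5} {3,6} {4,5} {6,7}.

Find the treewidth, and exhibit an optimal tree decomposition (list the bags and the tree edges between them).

Treewidth 1.
One optimal decomposition is:
Bags: B1 = {3, 6}  B2 = {6, 7}  B3 = {0, 7}  B4 = {0, 2}  B5 = {2, 5}  B6 = {4, 5}  B7 = {1, 4}
Tree: B1–B2, B2–B3, B3–B4, B4–B5, B5–B6, B6–B7

Every bag has size at most 2, so the width is 2 − 1 = 1 and tw(G) ≤ 1. G has an edge, so its treewidth is at least 1. Therefore the treewidth is 1.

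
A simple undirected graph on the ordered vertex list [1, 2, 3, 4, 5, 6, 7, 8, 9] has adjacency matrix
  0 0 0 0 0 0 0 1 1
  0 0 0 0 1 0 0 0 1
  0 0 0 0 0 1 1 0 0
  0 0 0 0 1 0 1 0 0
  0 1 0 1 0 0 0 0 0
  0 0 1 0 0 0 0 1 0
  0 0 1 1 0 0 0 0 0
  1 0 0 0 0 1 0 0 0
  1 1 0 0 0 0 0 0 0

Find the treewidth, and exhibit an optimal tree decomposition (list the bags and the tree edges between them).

Treewidth 2.
One such decomposition:
Bags: B1 = {2, 5, 9}  B2 = {1, 5, 9}  B3 = {1, 5, 8}  B4 = {5, 6, 8}  B5 = {3, 5, 6}  B6 = {3, 5, 7}  B7 = {4, 5, 7}
Tree: B1–B2, B2–B3, B3–B4, B4–B5, B5–B6, B6–B7

Each bag holds 3 vertices, so the decomposition has width 2, which upper-bounds the treewidth. Since 5–2–9–1–8–6–3–7–4–5 is a cycle in G, G is not acyclic. Forests are exactly the graphs of treewidth ≤ 1, so tw(G) ≥ 2. Therefore the treewidth is 2.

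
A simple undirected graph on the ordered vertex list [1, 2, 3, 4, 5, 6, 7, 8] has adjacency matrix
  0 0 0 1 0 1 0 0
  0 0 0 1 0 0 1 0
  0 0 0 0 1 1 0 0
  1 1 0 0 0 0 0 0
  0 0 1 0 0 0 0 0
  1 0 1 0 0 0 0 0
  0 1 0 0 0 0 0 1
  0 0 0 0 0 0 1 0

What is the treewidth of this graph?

1

A width-1 tree decomposition is:
Bags: B1 = {7, 8}  B2 = {2, 7}  B3 = {2, 4}  B4 = {1, 4}  B5 = {1, 6}  B6 = {3, 6}  B7 = {3, 5}
Tree: B1–B2, B2–B3, B3–B4, B4–B5, B5–B6, B6–B7
Every bag has size at most 2, so the width is 2 − 1 = 1 and tw(G) ≤ 1. G has an edge, so its treewidth is at least 1. Therefore the treewidth is 1.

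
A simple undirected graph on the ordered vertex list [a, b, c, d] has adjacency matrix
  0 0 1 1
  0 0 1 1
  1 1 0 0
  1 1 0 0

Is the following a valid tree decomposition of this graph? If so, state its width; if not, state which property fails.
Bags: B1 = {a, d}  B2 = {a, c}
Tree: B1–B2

A tree decomposition must satisfy three properties: every vertex lies in some bag; for every edge, both endpoints lie together in some bag; and for every vertex, the bags containing it form a connected subtree. Here vertex b appears in no bag, so the decomposition is invalid.

No — vertex b appears in no bag.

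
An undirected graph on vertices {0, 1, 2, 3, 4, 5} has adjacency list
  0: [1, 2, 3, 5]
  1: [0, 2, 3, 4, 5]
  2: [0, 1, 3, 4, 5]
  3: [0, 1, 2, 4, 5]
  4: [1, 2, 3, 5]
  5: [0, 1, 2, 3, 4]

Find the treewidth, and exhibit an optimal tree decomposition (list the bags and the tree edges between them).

Treewidth 4.
One such decomposition:
Bags: B1 = {1, 2, 3, 4, 5}  B2 = {0, 1, 2, 3, 5}
Tree: B1–B2

Each bag holds 5 vertices, so the decomposition has width 4, which upper-bounds the treewidth. For the lower bound, the 5 vertices {0, 1, 2, 3, 5} are pairwise adjacent, and any tree decomposition puts a clique entirely inside one bag — forcing width ≥ 4. Hence tw(G) = 4 exactly.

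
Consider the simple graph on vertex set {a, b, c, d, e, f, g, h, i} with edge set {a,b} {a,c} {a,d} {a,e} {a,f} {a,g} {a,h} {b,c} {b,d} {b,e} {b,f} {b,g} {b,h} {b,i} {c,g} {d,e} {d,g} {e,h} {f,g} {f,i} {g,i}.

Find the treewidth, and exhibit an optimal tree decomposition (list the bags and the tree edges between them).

Treewidth 3.
One optimal decomposition is:
Bags: B1 = {a, b, d, g}  B2 = {a, b, f, g}  B3 = {a, b, d, e}  B4 = {a, b, c, g}  B5 = {a, b, e, h}  B6 = {b, f, g, i}
Tree: B1–B2, B1–B3, B1–B4, B3–B5, B2–B6

Every bag has size at most 4, so the width is 4 − 1 = 3 and tw(G) ≤ 3. On the other hand G contains the 4-clique {a, b, d, g}. A clique must lie in a single bag of any decomposition, so no decomposition can have width below 3. Therefore the treewidth is 3.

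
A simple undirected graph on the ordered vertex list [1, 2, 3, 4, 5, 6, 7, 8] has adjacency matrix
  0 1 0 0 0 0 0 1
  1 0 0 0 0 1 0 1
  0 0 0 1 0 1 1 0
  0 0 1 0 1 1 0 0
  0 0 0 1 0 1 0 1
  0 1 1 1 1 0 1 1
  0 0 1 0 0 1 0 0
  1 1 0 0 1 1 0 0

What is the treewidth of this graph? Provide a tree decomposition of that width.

Treewidth 2.
One optimal decomposition is:
Bags: B1 = {3, 4, 6}  B2 = {4, 5, 6}  B3 = {5, 6, 8}  B4 = {2, 6, 8}  B5 = {1, 2, 8}  B6 = {3, 6, 7}
Tree: B1–B2, B2–B3, B3–B4, B4–B5, B1–B6

The largest bag has 3 vertices, giving width 2; this decomposition certifies tw(G) ≤ 2. Conversely, {1, 2, 8} is a clique of size 3, and the vertices of any clique must share a bag in every tree decomposition; so some bag has ≥ 3 vertices and tw(G) ≥ 2. Hence tw(G) = 2 exactly.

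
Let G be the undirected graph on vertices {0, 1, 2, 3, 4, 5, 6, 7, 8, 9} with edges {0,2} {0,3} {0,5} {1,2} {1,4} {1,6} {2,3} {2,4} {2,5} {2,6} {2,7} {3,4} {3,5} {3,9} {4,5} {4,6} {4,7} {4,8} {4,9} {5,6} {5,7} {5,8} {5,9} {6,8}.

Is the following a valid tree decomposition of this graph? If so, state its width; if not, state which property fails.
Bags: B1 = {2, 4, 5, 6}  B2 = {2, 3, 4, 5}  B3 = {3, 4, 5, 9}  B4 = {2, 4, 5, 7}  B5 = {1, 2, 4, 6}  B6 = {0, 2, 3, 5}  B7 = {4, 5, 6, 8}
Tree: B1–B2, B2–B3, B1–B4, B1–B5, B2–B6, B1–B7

Every vertex of G appears in some bag (union = {0, 1, 2, 3, 4, 5, 6, 7, 8, 9}); every edge is covered by a bag; and for each vertex v the set of bags containing v is connected in the bag tree. The decomposition is therefore valid. The largest bag has 4 vertices, so the width is 3.

Yes; width 3.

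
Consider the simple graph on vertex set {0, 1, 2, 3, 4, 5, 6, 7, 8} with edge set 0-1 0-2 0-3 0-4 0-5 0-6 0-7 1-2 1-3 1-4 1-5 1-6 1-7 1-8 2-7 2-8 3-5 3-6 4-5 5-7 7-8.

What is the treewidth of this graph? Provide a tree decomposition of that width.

Every bag has size at most 4, so the width is 4 − 1 = 3 and tw(G) ≤ 3. Conversely, {0, 1, 2, 7} is a clique of size 4, and the vertices of any clique must share a bag in every tree decomposition; so some bag has ≥ 4 vertices and tw(G) ≥ 3. Therefore the treewidth is 3.

Treewidth 3.
One such decomposition:
Bags: B1 = {0, 1, 3, 5}  B2 = {0, 1, 5, 7}  B3 = {0, 1, 2, 7}  B4 = {0, 1, 3, 6}  B5 = {0, 1, 4, 5}  B6 = {1, 2, 7, 8}
Tree: B1–B2, B2–B3, B1–B4, B1–B5, B3–B6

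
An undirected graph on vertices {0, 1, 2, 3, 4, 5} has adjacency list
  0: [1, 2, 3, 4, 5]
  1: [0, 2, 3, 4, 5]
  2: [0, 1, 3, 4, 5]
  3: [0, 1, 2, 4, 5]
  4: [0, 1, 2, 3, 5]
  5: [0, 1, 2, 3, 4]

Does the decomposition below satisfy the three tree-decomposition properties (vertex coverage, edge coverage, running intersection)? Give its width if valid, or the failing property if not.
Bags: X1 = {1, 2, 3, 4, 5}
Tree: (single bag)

A tree decomposition must satisfy three properties: every vertex lies in some bag; for every edge, both endpoints lie together in some bag; and for every vertex, the bags containing it form a connected subtree. Here vertex 0 appears in no bag, so the decomposition is invalid.

No — vertex 0 appears in no bag.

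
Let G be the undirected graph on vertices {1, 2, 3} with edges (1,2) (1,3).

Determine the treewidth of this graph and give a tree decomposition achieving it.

Each bag holds 2 vertices, so the decomposition has width 1, which upper-bounds the treewidth. G has an edge, so its treewidth is at least 1. Combining the bounds, tw(G) = 1.

Treewidth 1.
One such decomposition:
Bags: B1 = {1, 2}  B2 = {1, 3}
Tree: B1–B2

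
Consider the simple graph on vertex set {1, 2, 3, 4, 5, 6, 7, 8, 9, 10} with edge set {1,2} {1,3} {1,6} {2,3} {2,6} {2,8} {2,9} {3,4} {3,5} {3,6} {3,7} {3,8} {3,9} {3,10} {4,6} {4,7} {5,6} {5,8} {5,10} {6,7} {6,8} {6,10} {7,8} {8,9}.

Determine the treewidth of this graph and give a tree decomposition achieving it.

Treewidth 3.
One such decomposition:
Bags: B1 = {1, 2, 3, 6}  B2 = {2, 3, 6, 8}  B3 = {3, 6, 7, 8}  B4 = {2, 3, 8, 9}  B5 = {3, 5, 6, 8}  B6 = {3, 5, 6, 10}  B7 = {3, 4, 6, 7}
Tree: B1–B2, B2–B3, B2–B4, B2–B5, B5–B6, B3–B7

Each bag holds 4 vertices, so the decomposition has width 3, which upper-bounds the treewidth. Conversely, {2, 3, 8, 9} is a clique of size 4, and the vertices of any clique must share a bag in every tree decomposition; so some bag has ≥ 4 vertices and tw(G) ≥ 3. Hence tw(G) = 3 exactly.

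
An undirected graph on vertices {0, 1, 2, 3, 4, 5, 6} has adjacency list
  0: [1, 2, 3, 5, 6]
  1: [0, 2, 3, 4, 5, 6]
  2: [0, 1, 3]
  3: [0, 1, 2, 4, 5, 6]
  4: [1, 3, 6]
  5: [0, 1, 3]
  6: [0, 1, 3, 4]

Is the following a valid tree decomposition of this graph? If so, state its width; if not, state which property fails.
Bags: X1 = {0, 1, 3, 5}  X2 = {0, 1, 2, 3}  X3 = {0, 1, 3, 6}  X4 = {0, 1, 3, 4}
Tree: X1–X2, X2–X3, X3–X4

No — edge (6,4) lies in no bag.

A tree decomposition must satisfy three properties: every vertex lies in some bag; for every edge, both endpoints lie together in some bag; and for every vertex, the bags containing it form a connected subtree. Here edge (6,4) lies in no bag, so the decomposition is invalid.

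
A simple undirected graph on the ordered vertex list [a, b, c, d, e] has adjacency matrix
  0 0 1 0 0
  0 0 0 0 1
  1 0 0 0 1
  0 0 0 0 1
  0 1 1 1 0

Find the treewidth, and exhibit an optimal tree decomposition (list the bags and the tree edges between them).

Treewidth 1.
One such decomposition:
Bags: B1 = {c, e}  B2 = {b, e}  B3 = {a, c}  B4 = {d, e}
Tree: B1–B2, B1–B3, B2–B4

Each bag holds 2 vertices, so the decomposition has width 1, which upper-bounds the treewidth. Any graph with an edge has treewidth ≥ 1, and G has the edge c–e. Combining the bounds, tw(G) = 1.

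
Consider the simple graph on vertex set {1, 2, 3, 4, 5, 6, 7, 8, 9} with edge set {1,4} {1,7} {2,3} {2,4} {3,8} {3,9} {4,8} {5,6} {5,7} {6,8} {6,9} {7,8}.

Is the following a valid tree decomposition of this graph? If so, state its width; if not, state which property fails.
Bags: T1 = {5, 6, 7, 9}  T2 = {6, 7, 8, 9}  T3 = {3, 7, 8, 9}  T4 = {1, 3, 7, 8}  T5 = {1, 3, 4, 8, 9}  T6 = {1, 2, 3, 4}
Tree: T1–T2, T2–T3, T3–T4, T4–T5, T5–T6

No — bags containing vertex 9 are not connected in the tree.

A tree decomposition must satisfy three properties: every vertex lies in some bag; for every edge, both endpoints lie together in some bag; and for every vertex, the bags containing it form a connected subtree. Here bags containing vertex 9 are not connected in the tree, so the decomposition is invalid.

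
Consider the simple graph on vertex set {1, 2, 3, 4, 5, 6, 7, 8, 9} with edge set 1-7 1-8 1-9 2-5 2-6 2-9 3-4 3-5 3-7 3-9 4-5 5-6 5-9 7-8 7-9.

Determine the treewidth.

A width-2 tree decomposition is:
Bags: B1 = {2, 5, 6}  B2 = {2, 5, 9}  B3 = {3, 5, 9}  B4 = {3, 4, 5}  B5 = {3, 7, 9}  B6 = {1, 7, 9}  B7 = {1, 7, 8}
Tree: B1–B2, B2–B3, B3–B4, B3–B5, B5–B6, B6–B7
The largest bag has 3 vertices, giving width 2; this decomposition certifies tw(G) ≤ 2. On the other hand G contains the 3-clique {1, 7, 8}. A clique must lie in a single bag of any decomposition, so no decomposition can have width below 2. Therefore the treewidth is 2.

2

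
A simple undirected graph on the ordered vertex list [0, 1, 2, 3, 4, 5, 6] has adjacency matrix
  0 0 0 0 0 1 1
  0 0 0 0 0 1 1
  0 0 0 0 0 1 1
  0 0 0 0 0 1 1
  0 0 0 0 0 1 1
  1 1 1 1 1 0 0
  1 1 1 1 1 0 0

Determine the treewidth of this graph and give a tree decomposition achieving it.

The largest bag has 3 vertices, giving width 2; this decomposition certifies tw(G) ≤ 2. The edges 5–1–6–4–5 form a cycle, so G is not a tree and its treewidth is at least 2. Combining the bounds, tw(G) = 2.

Treewidth 2.
One optimal decomposition is:
Bags: B1 = {1, 5, 6}  B2 = {4, 5, 6}  B3 = {2, 5, 6}  B4 = {0, 5, 6}  B5 = {3, 5, 6}
Tree: B1–B2, B2–B3, B3–B4, B4–B5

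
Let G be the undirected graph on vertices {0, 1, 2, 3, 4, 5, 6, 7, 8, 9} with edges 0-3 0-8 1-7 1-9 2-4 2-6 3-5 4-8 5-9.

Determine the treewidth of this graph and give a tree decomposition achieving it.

The largest bag has 2 vertices, giving width 1; this decomposition certifies tw(G) ≤ 1. Since G has at least one edge (e.g. 7–1), it is not an edgeless graph, so tw(G) ≥ 1. Combining the bounds, tw(G) = 1.

Treewidth 1.
Bags: B1 = {1, 7}  B2 = {1, 9}  B3 = {5, 9}  B4 = {3, 5}  B5 = {0, 3}  B6 = {0, 8}  B7 = {4, 8}  B8 = {2, 4}  B9 = {2, 6}
Tree: B1–B2, B2–B3, B3–B4, B4–B5, B5–B6, B6–B7, B7–B8, B8–B9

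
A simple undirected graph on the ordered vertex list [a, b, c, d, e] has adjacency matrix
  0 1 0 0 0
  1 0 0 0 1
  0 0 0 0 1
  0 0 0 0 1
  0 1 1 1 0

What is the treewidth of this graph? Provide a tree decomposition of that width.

Each bag holds 2 vertices, so the decomposition has width 1, which upper-bounds the treewidth. Any graph with an edge has treewidth ≥ 1, and G has the edge e–b. Hence tw(G) = 1 exactly.

Treewidth 1.
Bags: B1 = {b, e}  B2 = {a, b}  B3 = {c, e}  B4 = {d, e}
Tree: B1–B2, B1–B3, B1–B4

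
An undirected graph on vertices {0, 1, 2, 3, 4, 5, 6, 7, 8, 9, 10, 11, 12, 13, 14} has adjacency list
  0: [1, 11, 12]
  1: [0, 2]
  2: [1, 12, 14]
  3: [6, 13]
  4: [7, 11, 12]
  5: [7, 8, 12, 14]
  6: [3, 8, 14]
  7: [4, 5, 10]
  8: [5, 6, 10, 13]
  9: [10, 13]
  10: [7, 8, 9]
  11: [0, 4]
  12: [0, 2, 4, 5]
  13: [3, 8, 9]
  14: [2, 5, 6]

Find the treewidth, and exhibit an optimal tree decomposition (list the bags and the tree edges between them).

Treewidth 3.
Bags: B1 = {0, 1, 2, 11}  B2 = {0, 2, 11, 12}  B3 = {2, 4, 11, 12}  B4 = {2, 4, 12, 14}  B5 = {4, 5, 12, 14}  B6 = {4, 5, 7, 14}  B7 = {5, 6, 7, 14}  B8 = {5, 6, 7, 8}  B9 = {6, 7, 8, 10}  B10 = {3, 6, 8, 10}  B11 = {3, 8, 10, 13}  B12 = {3, 9, 10, 13}
Tree: B1–B2, B2–B3, B3–B4, B4–B5, B5–B6, B6–B7, B7–B8, B8–B9, B9–B10, B10–B11, B11–B12

Every bag has size at most 4, so the width is 4 − 1 = 3 and tw(G) ≤ 3. For the lower bound: the 4 vertex sets {0,1,11}, {2}, {12}, {4,5,7,14} are disjoint, each induces a connected subgraph, and every pair is joined by at least one edge of G. Contracting each set to a single vertex therefore yields K_{4} as a minor, and since treewidth is minor-monotone, tw(G) ≥ tw(K_{4}) = 3. Combining the bounds, tw(G) = 3.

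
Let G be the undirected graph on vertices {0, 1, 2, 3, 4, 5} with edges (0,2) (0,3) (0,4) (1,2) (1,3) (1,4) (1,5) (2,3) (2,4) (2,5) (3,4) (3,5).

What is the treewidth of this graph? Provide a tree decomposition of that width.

Treewidth 3.
One optimal decomposition is:
Bags: B1 = {1, 2, 3, 5}  B2 = {1, 2, 3, 4}  B3 = {0, 2, 3, 4}
Tree: B1–B2, B2–B3

The largest bag has 4 vertices, giving width 3; this decomposition certifies tw(G) ≤ 3. For the lower bound, the 4 vertices {0, 2, 3, 4} are pairwise adjacent, and any tree decomposition puts a clique entirely inside one bag — forcing width ≥ 3. Therefore the treewidth is 3.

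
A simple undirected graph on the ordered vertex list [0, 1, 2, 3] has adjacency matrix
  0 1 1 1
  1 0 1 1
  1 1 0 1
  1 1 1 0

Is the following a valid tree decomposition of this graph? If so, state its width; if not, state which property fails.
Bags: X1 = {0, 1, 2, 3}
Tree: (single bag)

Vertex coverage: the bags together contain {0, 1, 2, 3}, the full vertex set. Edge coverage: each edge of G has both endpoints in at least one bag. Running intersection: for every vertex, the bags containing it form a connected subtree. All three properties hold, so this is a valid tree decomposition of width max|bag| − 1 = 3, and hence tw(G) ≤ 3.

Yes; width 3.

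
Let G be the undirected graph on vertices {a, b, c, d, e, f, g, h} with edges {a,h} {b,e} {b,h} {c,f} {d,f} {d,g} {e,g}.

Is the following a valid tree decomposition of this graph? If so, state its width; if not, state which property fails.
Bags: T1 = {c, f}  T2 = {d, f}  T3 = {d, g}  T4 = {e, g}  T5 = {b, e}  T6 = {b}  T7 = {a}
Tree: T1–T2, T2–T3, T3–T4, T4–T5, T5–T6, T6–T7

A tree decomposition must satisfy three properties: every vertex lies in some bag; for every edge, both endpoints lie together in some bag; and for every vertex, the bags containing it form a connected subtree. Here vertex h appears in no bag, so the decomposition is invalid.

No — vertex h appears in no bag.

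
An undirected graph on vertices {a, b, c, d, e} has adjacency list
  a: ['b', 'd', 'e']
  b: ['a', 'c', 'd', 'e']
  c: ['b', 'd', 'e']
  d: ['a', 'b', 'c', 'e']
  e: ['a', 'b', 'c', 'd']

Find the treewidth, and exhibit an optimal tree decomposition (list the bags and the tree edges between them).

Treewidth 3.
One such decomposition:
Bags: B1 = {b, c, d, e}  B2 = {a, b, d, e}
Tree: B1–B2

The largest bag has 4 vertices, giving width 3; this decomposition certifies tw(G) ≤ 3. Conversely, {b, c, d, e} is a clique of size 4, and the vertices of any clique must share a bag in every tree decomposition; so some bag has ≥ 4 vertices and tw(G) ≥ 3. Hence tw(G) = 3 exactly.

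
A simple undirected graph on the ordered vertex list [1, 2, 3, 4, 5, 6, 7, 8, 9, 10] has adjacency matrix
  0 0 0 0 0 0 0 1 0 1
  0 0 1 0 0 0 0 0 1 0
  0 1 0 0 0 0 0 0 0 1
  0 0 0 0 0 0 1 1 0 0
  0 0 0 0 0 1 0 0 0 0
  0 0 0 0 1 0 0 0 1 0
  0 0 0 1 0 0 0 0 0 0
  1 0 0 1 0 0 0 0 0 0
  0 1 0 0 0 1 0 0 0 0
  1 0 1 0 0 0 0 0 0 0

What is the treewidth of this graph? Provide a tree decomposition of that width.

The largest bag has 2 vertices, giving width 1; this decomposition certifies tw(G) ≤ 1. G has an edge, so its treewidth is at least 1. Hence tw(G) = 1 exactly.

Treewidth 1.
Bags: B1 = {4, 7}  B2 = {4, 8}  B3 = {1, 8}  B4 = {1, 10}  B5 = {3, 10}  B6 = {2, 3}  B7 = {2, 9}  B8 = {6, 9}  B9 = {5, 6}
Tree: B1–B2, B2–B3, B3–B4, B4–B5, B5–B6, B6–B7, B7–B8, B8–B9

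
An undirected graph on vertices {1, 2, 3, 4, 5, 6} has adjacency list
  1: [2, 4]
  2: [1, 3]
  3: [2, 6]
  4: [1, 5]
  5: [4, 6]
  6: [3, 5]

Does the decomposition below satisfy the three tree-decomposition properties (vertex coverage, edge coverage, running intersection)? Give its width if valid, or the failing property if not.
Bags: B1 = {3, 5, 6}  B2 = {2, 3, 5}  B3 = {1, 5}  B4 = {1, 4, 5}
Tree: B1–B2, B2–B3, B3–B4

No — edge (2,1) lies in no bag.

A tree decomposition must satisfy three properties: every vertex lies in some bag; for every edge, both endpoints lie together in some bag; and for every vertex, the bags containing it form a connected subtree. Here edge (2,1) lies in no bag, so the decomposition is invalid.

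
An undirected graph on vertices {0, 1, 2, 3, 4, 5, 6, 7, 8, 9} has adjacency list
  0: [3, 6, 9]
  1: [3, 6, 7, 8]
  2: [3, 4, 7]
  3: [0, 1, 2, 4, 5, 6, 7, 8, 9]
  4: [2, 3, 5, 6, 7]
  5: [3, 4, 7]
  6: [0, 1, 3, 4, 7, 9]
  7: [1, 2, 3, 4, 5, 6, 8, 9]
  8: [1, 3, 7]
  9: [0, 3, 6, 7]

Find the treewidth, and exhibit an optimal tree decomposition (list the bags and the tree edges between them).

Treewidth 3.
One such decomposition:
Bags: B1 = {3, 6, 7, 9}  B2 = {0, 3, 6, 9}  B3 = {3, 4, 6, 7}  B4 = {3, 4, 5, 7}  B5 = {1, 3, 6, 7}  B6 = {2, 3, 4, 7}  B7 = {1, 3, 7, 8}
Tree: B1–B2, B1–B3, B3–B4, B1–B5, B4–B6, B5–B7

Every bag has size at most 4, so the width is 4 − 1 = 3 and tw(G) ≤ 3. On the other hand G contains the 4-clique {0, 3, 6, 9}. A clique must lie in a single bag of any decomposition, so no decomposition can have width below 3. Therefore the treewidth is 3.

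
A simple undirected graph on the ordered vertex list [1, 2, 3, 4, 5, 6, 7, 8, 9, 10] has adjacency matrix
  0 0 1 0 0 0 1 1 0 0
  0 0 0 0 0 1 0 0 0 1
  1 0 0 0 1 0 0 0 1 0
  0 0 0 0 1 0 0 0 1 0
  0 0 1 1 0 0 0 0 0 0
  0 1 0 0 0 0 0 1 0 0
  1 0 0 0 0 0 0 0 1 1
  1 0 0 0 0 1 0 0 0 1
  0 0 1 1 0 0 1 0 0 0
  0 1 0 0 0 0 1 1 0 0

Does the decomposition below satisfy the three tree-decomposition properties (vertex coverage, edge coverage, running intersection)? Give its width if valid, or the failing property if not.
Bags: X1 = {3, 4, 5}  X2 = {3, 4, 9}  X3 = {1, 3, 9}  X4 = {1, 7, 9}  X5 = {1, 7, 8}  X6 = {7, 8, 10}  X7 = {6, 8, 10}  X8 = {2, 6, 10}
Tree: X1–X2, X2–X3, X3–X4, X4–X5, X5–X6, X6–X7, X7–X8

Vertex coverage: the bags together contain {1, 2, 3, 4, 5, 6, 7, 8, 9, 10}, the full vertex set. Edge coverage: each edge of G has both endpoints in at least one bag. Running intersection: for every vertex, the bags containing it form a connected subtree. All three properties hold, so this is a valid tree decomposition of width max|bag| − 1 = 2, and hence tw(G) ≤ 2.

Yes; width 2.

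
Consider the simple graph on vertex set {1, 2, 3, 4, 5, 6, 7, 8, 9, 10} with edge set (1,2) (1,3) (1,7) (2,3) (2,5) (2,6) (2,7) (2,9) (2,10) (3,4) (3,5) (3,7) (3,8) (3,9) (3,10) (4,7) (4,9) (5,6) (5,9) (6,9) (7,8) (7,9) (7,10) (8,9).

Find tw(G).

A width-3 tree decomposition is:
Bags: B1 = {2, 3, 7, 9}  B2 = {2, 3, 5, 9}  B3 = {2, 5, 6, 9}  B4 = {3, 4, 7, 9}  B5 = {2, 3, 7, 10}  B6 = {1, 2, 3, 7}  B7 = {3, 7, 8, 9}
Tree: B1–B2, B2–B3, B1–B4, B1–B5, B5–B6, B4–B7
Every bag has size at most 4, so the width is 4 − 1 = 3 and tw(G) ≤ 3. Conversely, {2, 3, 5, 9} is a clique of size 4, and the vertices of any clique must share a bag in every tree decomposition; so some bag has ≥ 4 vertices and tw(G) ≥ 3. Therefore the treewidth is 3.

3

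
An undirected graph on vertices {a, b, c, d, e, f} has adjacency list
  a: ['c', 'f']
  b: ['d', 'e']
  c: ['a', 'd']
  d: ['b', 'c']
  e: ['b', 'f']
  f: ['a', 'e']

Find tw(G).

A width-2 tree decomposition is:
Bags: B1 = {a, c, d}  B2 = {a, d, f}  B3 = {d, e, f}  B4 = {b, d, e}
Tree: B1–B2, B2–B3, B3–B4
Every bag has size at most 3, so the width is 3 − 1 = 2 and tw(G) ≤ 2. For the lower bound, G contains the cycle d–c–a–f–e–b–d, so G is not a forest; only forests have treewidth ≤ 1, hence tw(G) ≥ 2. The upper and lower bounds meet at 2, so that is the treewidth.

2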